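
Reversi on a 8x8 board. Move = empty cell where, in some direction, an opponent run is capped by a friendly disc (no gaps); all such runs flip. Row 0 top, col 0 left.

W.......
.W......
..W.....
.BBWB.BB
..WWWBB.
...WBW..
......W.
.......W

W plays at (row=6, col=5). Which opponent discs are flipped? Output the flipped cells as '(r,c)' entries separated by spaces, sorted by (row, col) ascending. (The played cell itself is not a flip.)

Dir NW: opp run (5,4) capped by W -> flip
Dir N: first cell 'W' (not opp) -> no flip
Dir NE: first cell '.' (not opp) -> no flip
Dir W: first cell '.' (not opp) -> no flip
Dir E: first cell 'W' (not opp) -> no flip
Dir SW: first cell '.' (not opp) -> no flip
Dir S: first cell '.' (not opp) -> no flip
Dir SE: first cell '.' (not opp) -> no flip

Answer: (5,4)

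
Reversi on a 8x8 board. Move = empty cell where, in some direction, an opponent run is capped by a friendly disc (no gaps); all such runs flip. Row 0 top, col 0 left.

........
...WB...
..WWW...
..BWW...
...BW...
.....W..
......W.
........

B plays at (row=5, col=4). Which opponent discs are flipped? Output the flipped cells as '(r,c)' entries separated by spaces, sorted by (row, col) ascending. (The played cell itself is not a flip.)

Answer: (2,4) (3,4) (4,4)

Derivation:
Dir NW: first cell 'B' (not opp) -> no flip
Dir N: opp run (4,4) (3,4) (2,4) capped by B -> flip
Dir NE: first cell '.' (not opp) -> no flip
Dir W: first cell '.' (not opp) -> no flip
Dir E: opp run (5,5), next='.' -> no flip
Dir SW: first cell '.' (not opp) -> no flip
Dir S: first cell '.' (not opp) -> no flip
Dir SE: first cell '.' (not opp) -> no flip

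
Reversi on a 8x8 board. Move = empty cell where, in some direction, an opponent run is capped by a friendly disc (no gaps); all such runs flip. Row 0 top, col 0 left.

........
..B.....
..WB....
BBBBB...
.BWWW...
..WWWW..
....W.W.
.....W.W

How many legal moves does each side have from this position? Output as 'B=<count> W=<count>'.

Answer: B=10 W=7

Derivation:
-- B to move --
(1,1): flips 1 -> legal
(1,3): flips 1 -> legal
(2,1): flips 1 -> legal
(3,5): no bracket -> illegal
(4,5): flips 3 -> legal
(4,6): no bracket -> illegal
(5,1): flips 1 -> legal
(5,6): no bracket -> illegal
(5,7): no bracket -> illegal
(6,1): flips 2 -> legal
(6,2): flips 2 -> legal
(6,3): flips 3 -> legal
(6,5): flips 2 -> legal
(6,7): no bracket -> illegal
(7,3): no bracket -> illegal
(7,4): flips 3 -> legal
(7,6): no bracket -> illegal
B mobility = 10
-- W to move --
(0,1): no bracket -> illegal
(0,2): flips 1 -> legal
(0,3): no bracket -> illegal
(1,1): no bracket -> illegal
(1,3): flips 2 -> legal
(1,4): no bracket -> illegal
(2,0): flips 1 -> legal
(2,1): flips 1 -> legal
(2,4): flips 3 -> legal
(2,5): flips 1 -> legal
(3,5): no bracket -> illegal
(4,0): flips 2 -> legal
(4,5): no bracket -> illegal
(5,0): no bracket -> illegal
(5,1): no bracket -> illegal
W mobility = 7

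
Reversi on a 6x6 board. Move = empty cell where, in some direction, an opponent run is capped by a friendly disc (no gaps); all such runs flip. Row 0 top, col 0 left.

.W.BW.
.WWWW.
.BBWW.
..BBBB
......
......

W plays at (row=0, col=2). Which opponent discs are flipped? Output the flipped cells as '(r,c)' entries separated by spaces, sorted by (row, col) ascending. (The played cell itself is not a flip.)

Answer: (0,3)

Derivation:
Dir NW: edge -> no flip
Dir N: edge -> no flip
Dir NE: edge -> no flip
Dir W: first cell 'W' (not opp) -> no flip
Dir E: opp run (0,3) capped by W -> flip
Dir SW: first cell 'W' (not opp) -> no flip
Dir S: first cell 'W' (not opp) -> no flip
Dir SE: first cell 'W' (not opp) -> no flip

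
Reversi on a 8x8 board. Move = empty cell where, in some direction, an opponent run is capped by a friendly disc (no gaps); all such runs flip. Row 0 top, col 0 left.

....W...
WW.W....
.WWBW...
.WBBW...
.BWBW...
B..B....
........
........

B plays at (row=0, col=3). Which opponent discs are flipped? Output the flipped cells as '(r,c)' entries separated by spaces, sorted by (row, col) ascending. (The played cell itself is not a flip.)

Dir NW: edge -> no flip
Dir N: edge -> no flip
Dir NE: edge -> no flip
Dir W: first cell '.' (not opp) -> no flip
Dir E: opp run (0,4), next='.' -> no flip
Dir SW: first cell '.' (not opp) -> no flip
Dir S: opp run (1,3) capped by B -> flip
Dir SE: first cell '.' (not opp) -> no flip

Answer: (1,3)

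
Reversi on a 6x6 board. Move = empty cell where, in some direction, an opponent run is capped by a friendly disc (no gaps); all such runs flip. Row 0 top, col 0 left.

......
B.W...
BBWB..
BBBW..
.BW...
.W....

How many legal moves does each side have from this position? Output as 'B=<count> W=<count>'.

-- B to move --
(0,1): flips 1 -> legal
(0,2): flips 2 -> legal
(0,3): flips 1 -> legal
(1,1): no bracket -> illegal
(1,3): flips 1 -> legal
(2,4): no bracket -> illegal
(3,4): flips 1 -> legal
(4,0): no bracket -> illegal
(4,3): flips 2 -> legal
(4,4): no bracket -> illegal
(5,0): no bracket -> illegal
(5,2): flips 1 -> legal
(5,3): flips 1 -> legal
B mobility = 8
-- W to move --
(0,0): no bracket -> illegal
(0,1): no bracket -> illegal
(1,1): flips 3 -> legal
(1,3): flips 1 -> legal
(1,4): no bracket -> illegal
(2,4): flips 1 -> legal
(3,4): flips 1 -> legal
(4,0): flips 2 -> legal
(4,3): no bracket -> illegal
(5,0): no bracket -> illegal
(5,2): no bracket -> illegal
W mobility = 5

Answer: B=8 W=5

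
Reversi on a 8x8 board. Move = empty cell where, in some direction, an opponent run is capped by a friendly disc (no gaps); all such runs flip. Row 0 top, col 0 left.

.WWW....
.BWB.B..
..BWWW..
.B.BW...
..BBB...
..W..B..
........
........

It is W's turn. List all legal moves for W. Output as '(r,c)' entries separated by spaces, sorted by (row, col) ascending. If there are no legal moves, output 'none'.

(0,0): no bracket -> illegal
(0,4): no bracket -> illegal
(0,5): flips 1 -> legal
(0,6): flips 1 -> legal
(1,0): flips 1 -> legal
(1,4): flips 1 -> legal
(1,6): no bracket -> illegal
(2,0): flips 1 -> legal
(2,1): flips 2 -> legal
(2,6): no bracket -> illegal
(3,0): no bracket -> illegal
(3,2): flips 3 -> legal
(3,5): no bracket -> illegal
(4,0): no bracket -> illegal
(4,1): no bracket -> illegal
(4,5): no bracket -> illegal
(4,6): no bracket -> illegal
(5,1): flips 2 -> legal
(5,3): flips 2 -> legal
(5,4): flips 1 -> legal
(5,6): no bracket -> illegal
(6,4): no bracket -> illegal
(6,5): no bracket -> illegal
(6,6): no bracket -> illegal

Answer: (0,5) (0,6) (1,0) (1,4) (2,0) (2,1) (3,2) (5,1) (5,3) (5,4)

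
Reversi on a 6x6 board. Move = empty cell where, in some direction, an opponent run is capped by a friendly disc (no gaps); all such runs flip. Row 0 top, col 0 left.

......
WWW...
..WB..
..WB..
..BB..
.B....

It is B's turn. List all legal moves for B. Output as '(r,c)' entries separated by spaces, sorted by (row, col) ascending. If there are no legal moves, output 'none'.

Answer: (0,0) (0,1) (0,2) (2,1) (3,1) (4,1)

Derivation:
(0,0): flips 2 -> legal
(0,1): flips 1 -> legal
(0,2): flips 3 -> legal
(0,3): no bracket -> illegal
(1,3): no bracket -> illegal
(2,0): no bracket -> illegal
(2,1): flips 2 -> legal
(3,1): flips 1 -> legal
(4,1): flips 1 -> legal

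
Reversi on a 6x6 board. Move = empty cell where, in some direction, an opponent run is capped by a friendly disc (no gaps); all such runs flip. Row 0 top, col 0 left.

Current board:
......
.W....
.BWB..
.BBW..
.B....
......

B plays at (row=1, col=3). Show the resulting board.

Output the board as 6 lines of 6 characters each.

Answer: ......
.W.B..
.BBB..
.BBW..
.B....
......

Derivation:
Place B at (1,3); scan 8 dirs for brackets.
Dir NW: first cell '.' (not opp) -> no flip
Dir N: first cell '.' (not opp) -> no flip
Dir NE: first cell '.' (not opp) -> no flip
Dir W: first cell '.' (not opp) -> no flip
Dir E: first cell '.' (not opp) -> no flip
Dir SW: opp run (2,2) capped by B -> flip
Dir S: first cell 'B' (not opp) -> no flip
Dir SE: first cell '.' (not opp) -> no flip
All flips: (2,2)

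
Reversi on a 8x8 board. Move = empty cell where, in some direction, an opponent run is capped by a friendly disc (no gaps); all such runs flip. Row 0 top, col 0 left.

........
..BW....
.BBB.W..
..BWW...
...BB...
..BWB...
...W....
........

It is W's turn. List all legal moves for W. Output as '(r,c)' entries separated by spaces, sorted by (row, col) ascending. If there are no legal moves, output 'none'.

(0,1): flips 2 -> legal
(0,2): no bracket -> illegal
(0,3): no bracket -> illegal
(1,0): no bracket -> illegal
(1,1): flips 2 -> legal
(1,4): no bracket -> illegal
(2,0): no bracket -> illegal
(2,4): no bracket -> illegal
(3,0): no bracket -> illegal
(3,1): flips 2 -> legal
(3,5): flips 1 -> legal
(4,1): flips 1 -> legal
(4,2): no bracket -> illegal
(4,5): flips 1 -> legal
(5,1): flips 1 -> legal
(5,5): flips 2 -> legal
(6,1): flips 2 -> legal
(6,2): no bracket -> illegal
(6,4): flips 2 -> legal
(6,5): no bracket -> illegal

Answer: (0,1) (1,1) (3,1) (3,5) (4,1) (4,5) (5,1) (5,5) (6,1) (6,4)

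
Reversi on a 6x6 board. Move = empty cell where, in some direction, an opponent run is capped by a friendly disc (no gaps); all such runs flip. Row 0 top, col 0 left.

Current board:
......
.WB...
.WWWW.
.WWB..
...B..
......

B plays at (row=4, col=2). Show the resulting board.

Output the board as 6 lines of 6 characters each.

Answer: ......
.WB...
.WBWW.
.WBB..
..BB..
......

Derivation:
Place B at (4,2); scan 8 dirs for brackets.
Dir NW: opp run (3,1), next='.' -> no flip
Dir N: opp run (3,2) (2,2) capped by B -> flip
Dir NE: first cell 'B' (not opp) -> no flip
Dir W: first cell '.' (not opp) -> no flip
Dir E: first cell 'B' (not opp) -> no flip
Dir SW: first cell '.' (not opp) -> no flip
Dir S: first cell '.' (not opp) -> no flip
Dir SE: first cell '.' (not opp) -> no flip
All flips: (2,2) (3,2)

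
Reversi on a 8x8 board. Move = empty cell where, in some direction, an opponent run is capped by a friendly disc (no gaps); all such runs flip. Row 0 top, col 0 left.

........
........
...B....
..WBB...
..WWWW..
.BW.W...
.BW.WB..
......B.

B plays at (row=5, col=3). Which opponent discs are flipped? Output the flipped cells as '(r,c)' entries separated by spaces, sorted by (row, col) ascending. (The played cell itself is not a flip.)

Dir NW: opp run (4,2), next='.' -> no flip
Dir N: opp run (4,3) capped by B -> flip
Dir NE: opp run (4,4), next='.' -> no flip
Dir W: opp run (5,2) capped by B -> flip
Dir E: opp run (5,4), next='.' -> no flip
Dir SW: opp run (6,2), next='.' -> no flip
Dir S: first cell '.' (not opp) -> no flip
Dir SE: opp run (6,4), next='.' -> no flip

Answer: (4,3) (5,2)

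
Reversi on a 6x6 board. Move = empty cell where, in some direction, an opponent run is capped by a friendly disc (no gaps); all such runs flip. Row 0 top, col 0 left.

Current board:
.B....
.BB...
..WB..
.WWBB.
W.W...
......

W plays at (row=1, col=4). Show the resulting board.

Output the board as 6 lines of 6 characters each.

Place W at (1,4); scan 8 dirs for brackets.
Dir NW: first cell '.' (not opp) -> no flip
Dir N: first cell '.' (not opp) -> no flip
Dir NE: first cell '.' (not opp) -> no flip
Dir W: first cell '.' (not opp) -> no flip
Dir E: first cell '.' (not opp) -> no flip
Dir SW: opp run (2,3) capped by W -> flip
Dir S: first cell '.' (not opp) -> no flip
Dir SE: first cell '.' (not opp) -> no flip
All flips: (2,3)

Answer: .B....
.BB.W.
..WW..
.WWBB.
W.W...
......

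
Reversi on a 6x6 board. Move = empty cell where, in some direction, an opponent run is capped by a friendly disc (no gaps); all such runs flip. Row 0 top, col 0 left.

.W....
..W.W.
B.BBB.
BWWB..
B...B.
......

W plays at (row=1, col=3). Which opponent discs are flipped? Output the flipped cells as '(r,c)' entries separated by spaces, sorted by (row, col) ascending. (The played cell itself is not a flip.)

Dir NW: first cell '.' (not opp) -> no flip
Dir N: first cell '.' (not opp) -> no flip
Dir NE: first cell '.' (not opp) -> no flip
Dir W: first cell 'W' (not opp) -> no flip
Dir E: first cell 'W' (not opp) -> no flip
Dir SW: opp run (2,2) capped by W -> flip
Dir S: opp run (2,3) (3,3), next='.' -> no flip
Dir SE: opp run (2,4), next='.' -> no flip

Answer: (2,2)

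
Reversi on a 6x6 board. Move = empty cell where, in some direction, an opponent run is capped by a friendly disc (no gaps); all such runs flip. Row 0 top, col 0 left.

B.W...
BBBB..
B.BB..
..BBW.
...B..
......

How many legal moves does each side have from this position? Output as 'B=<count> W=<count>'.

-- B to move --
(0,1): no bracket -> illegal
(0,3): no bracket -> illegal
(2,4): no bracket -> illegal
(2,5): flips 1 -> legal
(3,5): flips 1 -> legal
(4,4): no bracket -> illegal
(4,5): flips 1 -> legal
B mobility = 3
-- W to move --
(0,1): flips 2 -> legal
(0,3): no bracket -> illegal
(0,4): no bracket -> illegal
(1,4): no bracket -> illegal
(2,1): no bracket -> illegal
(2,4): flips 1 -> legal
(3,0): no bracket -> illegal
(3,1): flips 2 -> legal
(4,1): no bracket -> illegal
(4,2): flips 3 -> legal
(4,4): no bracket -> illegal
(5,2): flips 1 -> legal
(5,3): no bracket -> illegal
(5,4): no bracket -> illegal
W mobility = 5

Answer: B=3 W=5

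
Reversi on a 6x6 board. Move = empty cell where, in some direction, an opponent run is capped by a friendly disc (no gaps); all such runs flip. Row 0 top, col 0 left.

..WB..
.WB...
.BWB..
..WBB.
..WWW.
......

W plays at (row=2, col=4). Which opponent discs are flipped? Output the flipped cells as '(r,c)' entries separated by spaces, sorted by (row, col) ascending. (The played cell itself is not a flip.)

Dir NW: first cell '.' (not opp) -> no flip
Dir N: first cell '.' (not opp) -> no flip
Dir NE: first cell '.' (not opp) -> no flip
Dir W: opp run (2,3) capped by W -> flip
Dir E: first cell '.' (not opp) -> no flip
Dir SW: opp run (3,3) capped by W -> flip
Dir S: opp run (3,4) capped by W -> flip
Dir SE: first cell '.' (not opp) -> no flip

Answer: (2,3) (3,3) (3,4)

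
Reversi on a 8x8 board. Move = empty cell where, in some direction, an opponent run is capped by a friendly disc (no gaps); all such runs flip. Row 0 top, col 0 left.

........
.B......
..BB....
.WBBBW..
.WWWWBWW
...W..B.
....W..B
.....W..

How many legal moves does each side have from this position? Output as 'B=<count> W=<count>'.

-- B to move --
(2,0): no bracket -> illegal
(2,1): no bracket -> illegal
(2,4): no bracket -> illegal
(2,5): flips 1 -> legal
(2,6): no bracket -> illegal
(3,0): flips 1 -> legal
(3,6): flips 2 -> legal
(3,7): no bracket -> illegal
(4,0): flips 5 -> legal
(5,0): flips 1 -> legal
(5,1): flips 1 -> legal
(5,2): flips 2 -> legal
(5,4): flips 2 -> legal
(5,5): flips 1 -> legal
(5,7): no bracket -> illegal
(6,2): no bracket -> illegal
(6,3): flips 2 -> legal
(6,5): no bracket -> illegal
(6,6): no bracket -> illegal
(7,3): no bracket -> illegal
(7,4): no bracket -> illegal
(7,6): no bracket -> illegal
B mobility = 10
-- W to move --
(0,0): flips 3 -> legal
(0,1): no bracket -> illegal
(0,2): no bracket -> illegal
(1,0): no bracket -> illegal
(1,2): flips 2 -> legal
(1,3): flips 3 -> legal
(1,4): flips 2 -> legal
(2,0): no bracket -> illegal
(2,1): flips 1 -> legal
(2,4): flips 2 -> legal
(2,5): flips 1 -> legal
(3,6): no bracket -> illegal
(5,4): no bracket -> illegal
(5,5): flips 1 -> legal
(5,7): no bracket -> illegal
(6,5): flips 1 -> legal
(6,6): flips 1 -> legal
(7,6): no bracket -> illegal
(7,7): no bracket -> illegal
W mobility = 10

Answer: B=10 W=10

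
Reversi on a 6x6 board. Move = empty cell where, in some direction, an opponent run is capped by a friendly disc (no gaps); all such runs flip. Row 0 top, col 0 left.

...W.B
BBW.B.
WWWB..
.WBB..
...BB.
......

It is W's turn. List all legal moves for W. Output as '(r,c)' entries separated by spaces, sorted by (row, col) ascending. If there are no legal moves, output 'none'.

(0,0): flips 2 -> legal
(0,1): flips 1 -> legal
(0,2): flips 1 -> legal
(0,4): no bracket -> illegal
(1,3): no bracket -> illegal
(1,5): no bracket -> illegal
(2,4): flips 1 -> legal
(2,5): flips 1 -> legal
(3,4): flips 3 -> legal
(3,5): no bracket -> illegal
(4,1): no bracket -> illegal
(4,2): flips 1 -> legal
(4,5): no bracket -> illegal
(5,2): no bracket -> illegal
(5,3): no bracket -> illegal
(5,4): flips 2 -> legal
(5,5): flips 2 -> legal

Answer: (0,0) (0,1) (0,2) (2,4) (2,5) (3,4) (4,2) (5,4) (5,5)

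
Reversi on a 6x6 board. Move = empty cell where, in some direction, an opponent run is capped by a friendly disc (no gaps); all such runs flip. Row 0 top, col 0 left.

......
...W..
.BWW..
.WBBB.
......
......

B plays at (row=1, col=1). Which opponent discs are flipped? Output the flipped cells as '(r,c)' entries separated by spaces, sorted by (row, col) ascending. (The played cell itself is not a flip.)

Dir NW: first cell '.' (not opp) -> no flip
Dir N: first cell '.' (not opp) -> no flip
Dir NE: first cell '.' (not opp) -> no flip
Dir W: first cell '.' (not opp) -> no flip
Dir E: first cell '.' (not opp) -> no flip
Dir SW: first cell '.' (not opp) -> no flip
Dir S: first cell 'B' (not opp) -> no flip
Dir SE: opp run (2,2) capped by B -> flip

Answer: (2,2)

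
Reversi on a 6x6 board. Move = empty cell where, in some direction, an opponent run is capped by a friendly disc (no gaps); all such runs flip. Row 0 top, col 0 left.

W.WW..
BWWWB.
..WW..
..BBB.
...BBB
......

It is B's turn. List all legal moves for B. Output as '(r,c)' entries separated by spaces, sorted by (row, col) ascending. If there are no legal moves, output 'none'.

Answer: (0,1)

Derivation:
(0,1): flips 2 -> legal
(0,4): no bracket -> illegal
(2,0): no bracket -> illegal
(2,1): no bracket -> illegal
(2,4): no bracket -> illegal
(3,1): no bracket -> illegal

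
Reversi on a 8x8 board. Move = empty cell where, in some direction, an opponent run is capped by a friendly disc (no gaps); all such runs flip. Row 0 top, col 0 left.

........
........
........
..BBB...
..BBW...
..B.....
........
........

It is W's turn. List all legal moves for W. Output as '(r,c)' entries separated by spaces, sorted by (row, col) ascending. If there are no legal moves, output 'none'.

(2,1): no bracket -> illegal
(2,2): flips 1 -> legal
(2,3): no bracket -> illegal
(2,4): flips 1 -> legal
(2,5): no bracket -> illegal
(3,1): no bracket -> illegal
(3,5): no bracket -> illegal
(4,1): flips 2 -> legal
(4,5): no bracket -> illegal
(5,1): no bracket -> illegal
(5,3): no bracket -> illegal
(5,4): no bracket -> illegal
(6,1): no bracket -> illegal
(6,2): no bracket -> illegal
(6,3): no bracket -> illegal

Answer: (2,2) (2,4) (4,1)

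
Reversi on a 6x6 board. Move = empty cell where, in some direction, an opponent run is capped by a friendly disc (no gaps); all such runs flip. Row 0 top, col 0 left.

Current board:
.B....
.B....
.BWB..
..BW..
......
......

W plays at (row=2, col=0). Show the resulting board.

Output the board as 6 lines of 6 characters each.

Answer: .B....
.B....
WWWB..
..BW..
......
......

Derivation:
Place W at (2,0); scan 8 dirs for brackets.
Dir NW: edge -> no flip
Dir N: first cell '.' (not opp) -> no flip
Dir NE: opp run (1,1), next='.' -> no flip
Dir W: edge -> no flip
Dir E: opp run (2,1) capped by W -> flip
Dir SW: edge -> no flip
Dir S: first cell '.' (not opp) -> no flip
Dir SE: first cell '.' (not opp) -> no flip
All flips: (2,1)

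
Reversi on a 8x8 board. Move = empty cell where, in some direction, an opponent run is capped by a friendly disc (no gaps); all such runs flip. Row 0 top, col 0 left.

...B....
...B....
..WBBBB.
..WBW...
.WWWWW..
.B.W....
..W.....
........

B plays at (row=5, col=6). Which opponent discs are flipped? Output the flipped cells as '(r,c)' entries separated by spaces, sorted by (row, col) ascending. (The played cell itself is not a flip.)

Answer: (3,4) (4,5)

Derivation:
Dir NW: opp run (4,5) (3,4) capped by B -> flip
Dir N: first cell '.' (not opp) -> no flip
Dir NE: first cell '.' (not opp) -> no flip
Dir W: first cell '.' (not opp) -> no flip
Dir E: first cell '.' (not opp) -> no flip
Dir SW: first cell '.' (not opp) -> no flip
Dir S: first cell '.' (not opp) -> no flip
Dir SE: first cell '.' (not opp) -> no flip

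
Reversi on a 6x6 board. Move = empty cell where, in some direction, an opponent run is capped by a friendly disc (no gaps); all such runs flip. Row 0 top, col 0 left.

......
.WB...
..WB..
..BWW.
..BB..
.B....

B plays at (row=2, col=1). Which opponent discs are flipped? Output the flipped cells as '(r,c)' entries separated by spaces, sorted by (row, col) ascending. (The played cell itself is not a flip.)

Dir NW: first cell '.' (not opp) -> no flip
Dir N: opp run (1,1), next='.' -> no flip
Dir NE: first cell 'B' (not opp) -> no flip
Dir W: first cell '.' (not opp) -> no flip
Dir E: opp run (2,2) capped by B -> flip
Dir SW: first cell '.' (not opp) -> no flip
Dir S: first cell '.' (not opp) -> no flip
Dir SE: first cell 'B' (not opp) -> no flip

Answer: (2,2)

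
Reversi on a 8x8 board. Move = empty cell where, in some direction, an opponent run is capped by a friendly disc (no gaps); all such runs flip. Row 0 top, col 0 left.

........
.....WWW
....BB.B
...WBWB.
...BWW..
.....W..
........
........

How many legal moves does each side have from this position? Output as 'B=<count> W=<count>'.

-- B to move --
(0,4): no bracket -> illegal
(0,5): flips 2 -> legal
(0,6): flips 1 -> legal
(0,7): flips 2 -> legal
(1,4): no bracket -> illegal
(2,2): no bracket -> illegal
(2,3): flips 1 -> legal
(2,6): no bracket -> illegal
(3,2): flips 1 -> legal
(4,2): flips 1 -> legal
(4,6): flips 3 -> legal
(5,3): no bracket -> illegal
(5,4): flips 2 -> legal
(5,6): flips 1 -> legal
(6,4): no bracket -> illegal
(6,5): flips 3 -> legal
(6,6): no bracket -> illegal
B mobility = 10
-- W to move --
(1,3): flips 1 -> legal
(1,4): flips 2 -> legal
(2,3): flips 1 -> legal
(2,6): no bracket -> illegal
(3,2): no bracket -> illegal
(3,7): flips 2 -> legal
(4,2): flips 1 -> legal
(4,6): no bracket -> illegal
(4,7): no bracket -> illegal
(5,2): flips 3 -> legal
(5,3): flips 1 -> legal
(5,4): no bracket -> illegal
W mobility = 7

Answer: B=10 W=7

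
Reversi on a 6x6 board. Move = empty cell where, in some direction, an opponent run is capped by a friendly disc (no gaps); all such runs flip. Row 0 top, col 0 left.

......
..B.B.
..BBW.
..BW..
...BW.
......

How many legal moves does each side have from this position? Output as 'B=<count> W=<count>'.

Answer: B=4 W=7

Derivation:
-- B to move --
(1,3): no bracket -> illegal
(1,5): no bracket -> illegal
(2,5): flips 1 -> legal
(3,4): flips 2 -> legal
(3,5): no bracket -> illegal
(4,2): no bracket -> illegal
(4,5): flips 1 -> legal
(5,3): no bracket -> illegal
(5,4): no bracket -> illegal
(5,5): flips 2 -> legal
B mobility = 4
-- W to move --
(0,1): no bracket -> illegal
(0,2): no bracket -> illegal
(0,3): no bracket -> illegal
(0,4): flips 1 -> legal
(0,5): no bracket -> illegal
(1,1): flips 1 -> legal
(1,3): flips 1 -> legal
(1,5): no bracket -> illegal
(2,1): flips 2 -> legal
(2,5): no bracket -> illegal
(3,1): flips 1 -> legal
(3,4): no bracket -> illegal
(4,1): no bracket -> illegal
(4,2): flips 1 -> legal
(5,2): no bracket -> illegal
(5,3): flips 1 -> legal
(5,4): no bracket -> illegal
W mobility = 7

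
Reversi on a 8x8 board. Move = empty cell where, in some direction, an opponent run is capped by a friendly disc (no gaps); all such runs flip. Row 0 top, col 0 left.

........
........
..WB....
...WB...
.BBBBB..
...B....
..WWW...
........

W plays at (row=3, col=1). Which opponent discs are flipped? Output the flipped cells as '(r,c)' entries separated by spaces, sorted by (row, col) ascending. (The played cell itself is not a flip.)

Dir NW: first cell '.' (not opp) -> no flip
Dir N: first cell '.' (not opp) -> no flip
Dir NE: first cell 'W' (not opp) -> no flip
Dir W: first cell '.' (not opp) -> no flip
Dir E: first cell '.' (not opp) -> no flip
Dir SW: first cell '.' (not opp) -> no flip
Dir S: opp run (4,1), next='.' -> no flip
Dir SE: opp run (4,2) (5,3) capped by W -> flip

Answer: (4,2) (5,3)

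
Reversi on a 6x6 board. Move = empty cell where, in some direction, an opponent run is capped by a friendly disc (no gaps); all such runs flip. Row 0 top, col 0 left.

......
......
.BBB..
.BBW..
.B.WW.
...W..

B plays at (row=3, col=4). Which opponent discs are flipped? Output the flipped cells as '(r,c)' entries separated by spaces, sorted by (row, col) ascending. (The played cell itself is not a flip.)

Dir NW: first cell 'B' (not opp) -> no flip
Dir N: first cell '.' (not opp) -> no flip
Dir NE: first cell '.' (not opp) -> no flip
Dir W: opp run (3,3) capped by B -> flip
Dir E: first cell '.' (not opp) -> no flip
Dir SW: opp run (4,3), next='.' -> no flip
Dir S: opp run (4,4), next='.' -> no flip
Dir SE: first cell '.' (not opp) -> no flip

Answer: (3,3)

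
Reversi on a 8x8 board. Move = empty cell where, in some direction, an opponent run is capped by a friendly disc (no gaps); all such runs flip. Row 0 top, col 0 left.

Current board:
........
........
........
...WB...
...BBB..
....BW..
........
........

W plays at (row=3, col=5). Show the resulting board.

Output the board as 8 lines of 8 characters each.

Place W at (3,5); scan 8 dirs for brackets.
Dir NW: first cell '.' (not opp) -> no flip
Dir N: first cell '.' (not opp) -> no flip
Dir NE: first cell '.' (not opp) -> no flip
Dir W: opp run (3,4) capped by W -> flip
Dir E: first cell '.' (not opp) -> no flip
Dir SW: opp run (4,4), next='.' -> no flip
Dir S: opp run (4,5) capped by W -> flip
Dir SE: first cell '.' (not opp) -> no flip
All flips: (3,4) (4,5)

Answer: ........
........
........
...WWW..
...BBW..
....BW..
........
........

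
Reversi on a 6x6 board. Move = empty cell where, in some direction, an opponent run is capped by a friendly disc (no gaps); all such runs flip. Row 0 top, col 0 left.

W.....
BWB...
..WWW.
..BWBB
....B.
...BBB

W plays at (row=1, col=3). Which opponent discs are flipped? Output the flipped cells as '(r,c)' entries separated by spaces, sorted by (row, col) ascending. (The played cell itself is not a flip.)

Dir NW: first cell '.' (not opp) -> no flip
Dir N: first cell '.' (not opp) -> no flip
Dir NE: first cell '.' (not opp) -> no flip
Dir W: opp run (1,2) capped by W -> flip
Dir E: first cell '.' (not opp) -> no flip
Dir SW: first cell 'W' (not opp) -> no flip
Dir S: first cell 'W' (not opp) -> no flip
Dir SE: first cell 'W' (not opp) -> no flip

Answer: (1,2)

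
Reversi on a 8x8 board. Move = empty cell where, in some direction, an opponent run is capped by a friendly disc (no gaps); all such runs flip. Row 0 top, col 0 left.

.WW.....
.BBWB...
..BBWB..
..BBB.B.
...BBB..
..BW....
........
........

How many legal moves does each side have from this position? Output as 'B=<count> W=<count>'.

Answer: B=6 W=12

Derivation:
-- B to move --
(0,0): no bracket -> illegal
(0,3): flips 1 -> legal
(0,4): flips 1 -> legal
(1,0): no bracket -> illegal
(1,5): flips 1 -> legal
(3,5): no bracket -> illegal
(4,2): no bracket -> illegal
(5,4): flips 1 -> legal
(6,2): flips 1 -> legal
(6,3): flips 1 -> legal
(6,4): no bracket -> illegal
B mobility = 6
-- W to move --
(0,0): no bracket -> illegal
(0,3): no bracket -> illegal
(0,4): flips 1 -> legal
(0,5): no bracket -> illegal
(1,0): flips 2 -> legal
(1,5): flips 1 -> legal
(1,6): no bracket -> illegal
(2,0): flips 1 -> legal
(2,1): flips 3 -> legal
(2,6): flips 1 -> legal
(2,7): no bracket -> illegal
(3,1): flips 1 -> legal
(3,5): flips 1 -> legal
(3,7): no bracket -> illegal
(4,1): no bracket -> illegal
(4,2): flips 4 -> legal
(4,6): no bracket -> illegal
(4,7): no bracket -> illegal
(5,1): flips 1 -> legal
(5,4): flips 2 -> legal
(5,5): no bracket -> illegal
(5,6): flips 4 -> legal
(6,1): no bracket -> illegal
(6,2): no bracket -> illegal
(6,3): no bracket -> illegal
W mobility = 12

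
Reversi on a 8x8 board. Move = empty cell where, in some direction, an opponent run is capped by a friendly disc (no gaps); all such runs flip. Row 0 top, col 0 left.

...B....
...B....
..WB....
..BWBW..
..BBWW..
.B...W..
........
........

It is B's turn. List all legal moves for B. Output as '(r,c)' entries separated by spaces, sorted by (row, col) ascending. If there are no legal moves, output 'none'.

(1,1): no bracket -> illegal
(1,2): flips 1 -> legal
(2,1): flips 1 -> legal
(2,4): flips 1 -> legal
(2,5): no bracket -> illegal
(2,6): no bracket -> illegal
(3,1): flips 1 -> legal
(3,6): flips 1 -> legal
(4,6): flips 2 -> legal
(5,3): no bracket -> illegal
(5,4): flips 1 -> legal
(5,6): flips 1 -> legal
(6,4): no bracket -> illegal
(6,5): no bracket -> illegal
(6,6): no bracket -> illegal

Answer: (1,2) (2,1) (2,4) (3,1) (3,6) (4,6) (5,4) (5,6)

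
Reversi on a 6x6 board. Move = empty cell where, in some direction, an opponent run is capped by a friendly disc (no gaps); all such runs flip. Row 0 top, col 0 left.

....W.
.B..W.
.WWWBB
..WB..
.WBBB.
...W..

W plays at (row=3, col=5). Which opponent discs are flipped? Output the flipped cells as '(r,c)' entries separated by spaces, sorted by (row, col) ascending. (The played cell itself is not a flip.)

Answer: (4,4)

Derivation:
Dir NW: opp run (2,4), next='.' -> no flip
Dir N: opp run (2,5), next='.' -> no flip
Dir NE: edge -> no flip
Dir W: first cell '.' (not opp) -> no flip
Dir E: edge -> no flip
Dir SW: opp run (4,4) capped by W -> flip
Dir S: first cell '.' (not opp) -> no flip
Dir SE: edge -> no flip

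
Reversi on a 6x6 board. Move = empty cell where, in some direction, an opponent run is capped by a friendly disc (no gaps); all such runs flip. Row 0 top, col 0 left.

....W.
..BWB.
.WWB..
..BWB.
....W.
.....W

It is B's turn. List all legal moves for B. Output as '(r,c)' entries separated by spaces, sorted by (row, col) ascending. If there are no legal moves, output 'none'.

(0,2): no bracket -> illegal
(0,3): flips 1 -> legal
(0,5): no bracket -> illegal
(1,0): flips 1 -> legal
(1,1): no bracket -> illegal
(1,5): no bracket -> illegal
(2,0): flips 2 -> legal
(2,4): no bracket -> illegal
(3,0): flips 1 -> legal
(3,1): no bracket -> illegal
(3,5): no bracket -> illegal
(4,2): no bracket -> illegal
(4,3): flips 1 -> legal
(4,5): no bracket -> illegal
(5,3): no bracket -> illegal
(5,4): flips 1 -> legal

Answer: (0,3) (1,0) (2,0) (3,0) (4,3) (5,4)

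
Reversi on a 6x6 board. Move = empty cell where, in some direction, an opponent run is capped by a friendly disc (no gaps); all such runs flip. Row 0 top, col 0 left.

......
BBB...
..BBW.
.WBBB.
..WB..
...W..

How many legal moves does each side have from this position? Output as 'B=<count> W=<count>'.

Answer: B=8 W=5

Derivation:
-- B to move --
(1,3): no bracket -> illegal
(1,4): flips 1 -> legal
(1,5): flips 1 -> legal
(2,0): no bracket -> illegal
(2,1): no bracket -> illegal
(2,5): flips 1 -> legal
(3,0): flips 1 -> legal
(3,5): no bracket -> illegal
(4,0): flips 1 -> legal
(4,1): flips 1 -> legal
(4,4): no bracket -> illegal
(5,1): flips 1 -> legal
(5,2): flips 1 -> legal
(5,4): no bracket -> illegal
B mobility = 8
-- W to move --
(0,0): no bracket -> illegal
(0,1): no bracket -> illegal
(0,2): flips 3 -> legal
(0,3): no bracket -> illegal
(1,3): flips 4 -> legal
(1,4): no bracket -> illegal
(2,0): no bracket -> illegal
(2,1): flips 2 -> legal
(2,5): no bracket -> illegal
(3,5): flips 3 -> legal
(4,1): no bracket -> illegal
(4,4): flips 2 -> legal
(4,5): no bracket -> illegal
(5,2): no bracket -> illegal
(5,4): no bracket -> illegal
W mobility = 5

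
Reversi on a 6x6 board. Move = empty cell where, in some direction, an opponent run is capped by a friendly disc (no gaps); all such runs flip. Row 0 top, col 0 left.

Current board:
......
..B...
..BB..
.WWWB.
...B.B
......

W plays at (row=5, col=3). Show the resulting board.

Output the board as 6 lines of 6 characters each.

Answer: ......
..B...
..BB..
.WWWB.
...W.B
...W..

Derivation:
Place W at (5,3); scan 8 dirs for brackets.
Dir NW: first cell '.' (not opp) -> no flip
Dir N: opp run (4,3) capped by W -> flip
Dir NE: first cell '.' (not opp) -> no flip
Dir W: first cell '.' (not opp) -> no flip
Dir E: first cell '.' (not opp) -> no flip
Dir SW: edge -> no flip
Dir S: edge -> no flip
Dir SE: edge -> no flip
All flips: (4,3)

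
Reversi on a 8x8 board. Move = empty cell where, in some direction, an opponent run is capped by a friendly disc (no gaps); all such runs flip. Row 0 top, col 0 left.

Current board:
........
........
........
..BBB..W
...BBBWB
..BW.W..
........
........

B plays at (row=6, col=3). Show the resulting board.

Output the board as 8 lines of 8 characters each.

Answer: ........
........
........
..BBB..W
...BBBWB
..BB.W..
...B....
........

Derivation:
Place B at (6,3); scan 8 dirs for brackets.
Dir NW: first cell 'B' (not opp) -> no flip
Dir N: opp run (5,3) capped by B -> flip
Dir NE: first cell '.' (not opp) -> no flip
Dir W: first cell '.' (not opp) -> no flip
Dir E: first cell '.' (not opp) -> no flip
Dir SW: first cell '.' (not opp) -> no flip
Dir S: first cell '.' (not opp) -> no flip
Dir SE: first cell '.' (not opp) -> no flip
All flips: (5,3)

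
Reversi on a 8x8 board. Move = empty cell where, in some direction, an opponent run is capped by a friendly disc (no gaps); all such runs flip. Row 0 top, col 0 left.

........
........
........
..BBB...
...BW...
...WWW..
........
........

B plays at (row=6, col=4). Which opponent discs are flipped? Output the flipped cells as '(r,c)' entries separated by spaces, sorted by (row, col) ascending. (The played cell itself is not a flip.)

Answer: (4,4) (5,4)

Derivation:
Dir NW: opp run (5,3), next='.' -> no flip
Dir N: opp run (5,4) (4,4) capped by B -> flip
Dir NE: opp run (5,5), next='.' -> no flip
Dir W: first cell '.' (not opp) -> no flip
Dir E: first cell '.' (not opp) -> no flip
Dir SW: first cell '.' (not opp) -> no flip
Dir S: first cell '.' (not opp) -> no flip
Dir SE: first cell '.' (not opp) -> no flip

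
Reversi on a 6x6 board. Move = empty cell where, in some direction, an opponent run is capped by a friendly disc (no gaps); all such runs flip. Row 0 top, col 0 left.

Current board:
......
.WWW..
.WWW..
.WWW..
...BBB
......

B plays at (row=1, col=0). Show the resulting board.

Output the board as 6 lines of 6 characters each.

Answer: ......
BWWW..
.BWW..
.WBW..
...BBB
......

Derivation:
Place B at (1,0); scan 8 dirs for brackets.
Dir NW: edge -> no flip
Dir N: first cell '.' (not opp) -> no flip
Dir NE: first cell '.' (not opp) -> no flip
Dir W: edge -> no flip
Dir E: opp run (1,1) (1,2) (1,3), next='.' -> no flip
Dir SW: edge -> no flip
Dir S: first cell '.' (not opp) -> no flip
Dir SE: opp run (2,1) (3,2) capped by B -> flip
All flips: (2,1) (3,2)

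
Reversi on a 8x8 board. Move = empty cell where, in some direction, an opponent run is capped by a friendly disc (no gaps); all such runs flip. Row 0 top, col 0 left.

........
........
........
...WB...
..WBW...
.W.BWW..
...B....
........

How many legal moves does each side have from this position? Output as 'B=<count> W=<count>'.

Answer: B=9 W=8

Derivation:
-- B to move --
(2,2): no bracket -> illegal
(2,3): flips 1 -> legal
(2,4): no bracket -> illegal
(3,1): flips 1 -> legal
(3,2): flips 1 -> legal
(3,5): flips 1 -> legal
(4,0): no bracket -> illegal
(4,1): flips 1 -> legal
(4,5): flips 2 -> legal
(4,6): no bracket -> illegal
(5,0): no bracket -> illegal
(5,2): no bracket -> illegal
(5,6): flips 2 -> legal
(6,0): no bracket -> illegal
(6,1): no bracket -> illegal
(6,2): no bracket -> illegal
(6,4): flips 2 -> legal
(6,5): flips 1 -> legal
(6,6): no bracket -> illegal
B mobility = 9
-- W to move --
(2,3): no bracket -> illegal
(2,4): flips 1 -> legal
(2,5): no bracket -> illegal
(3,2): flips 1 -> legal
(3,5): flips 1 -> legal
(4,5): no bracket -> illegal
(5,2): flips 1 -> legal
(6,2): flips 1 -> legal
(6,4): flips 1 -> legal
(7,2): flips 1 -> legal
(7,3): flips 3 -> legal
(7,4): no bracket -> illegal
W mobility = 8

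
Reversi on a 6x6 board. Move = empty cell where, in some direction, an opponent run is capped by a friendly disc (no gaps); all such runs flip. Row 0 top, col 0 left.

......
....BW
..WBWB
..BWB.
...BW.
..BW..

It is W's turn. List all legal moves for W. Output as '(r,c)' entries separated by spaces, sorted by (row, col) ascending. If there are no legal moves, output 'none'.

Answer: (0,4) (1,3) (3,1) (3,5) (4,2) (5,1)

Derivation:
(0,3): no bracket -> illegal
(0,4): flips 1 -> legal
(0,5): no bracket -> illegal
(1,2): no bracket -> illegal
(1,3): flips 2 -> legal
(2,1): no bracket -> illegal
(3,1): flips 1 -> legal
(3,5): flips 2 -> legal
(4,1): no bracket -> illegal
(4,2): flips 2 -> legal
(4,5): no bracket -> illegal
(5,1): flips 1 -> legal
(5,4): no bracket -> illegal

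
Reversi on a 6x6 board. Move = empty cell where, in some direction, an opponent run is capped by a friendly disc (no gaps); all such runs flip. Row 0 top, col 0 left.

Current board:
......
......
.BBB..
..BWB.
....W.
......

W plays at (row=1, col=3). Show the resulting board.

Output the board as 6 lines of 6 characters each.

Answer: ......
...W..
.BBW..
..BWB.
....W.
......

Derivation:
Place W at (1,3); scan 8 dirs for brackets.
Dir NW: first cell '.' (not opp) -> no flip
Dir N: first cell '.' (not opp) -> no flip
Dir NE: first cell '.' (not opp) -> no flip
Dir W: first cell '.' (not opp) -> no flip
Dir E: first cell '.' (not opp) -> no flip
Dir SW: opp run (2,2), next='.' -> no flip
Dir S: opp run (2,3) capped by W -> flip
Dir SE: first cell '.' (not opp) -> no flip
All flips: (2,3)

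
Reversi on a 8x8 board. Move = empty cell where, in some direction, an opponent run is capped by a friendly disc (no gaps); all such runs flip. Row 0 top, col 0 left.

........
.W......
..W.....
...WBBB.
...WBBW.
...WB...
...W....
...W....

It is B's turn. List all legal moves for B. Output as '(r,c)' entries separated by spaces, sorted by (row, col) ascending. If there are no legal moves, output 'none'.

(0,0): flips 3 -> legal
(0,1): no bracket -> illegal
(0,2): no bracket -> illegal
(1,0): no bracket -> illegal
(1,2): no bracket -> illegal
(1,3): no bracket -> illegal
(2,0): no bracket -> illegal
(2,1): no bracket -> illegal
(2,3): no bracket -> illegal
(2,4): no bracket -> illegal
(3,1): no bracket -> illegal
(3,2): flips 2 -> legal
(3,7): no bracket -> illegal
(4,2): flips 1 -> legal
(4,7): flips 1 -> legal
(5,2): flips 2 -> legal
(5,5): no bracket -> illegal
(5,6): flips 1 -> legal
(5,7): flips 1 -> legal
(6,2): flips 1 -> legal
(6,4): no bracket -> illegal
(7,2): flips 1 -> legal
(7,4): no bracket -> illegal

Answer: (0,0) (3,2) (4,2) (4,7) (5,2) (5,6) (5,7) (6,2) (7,2)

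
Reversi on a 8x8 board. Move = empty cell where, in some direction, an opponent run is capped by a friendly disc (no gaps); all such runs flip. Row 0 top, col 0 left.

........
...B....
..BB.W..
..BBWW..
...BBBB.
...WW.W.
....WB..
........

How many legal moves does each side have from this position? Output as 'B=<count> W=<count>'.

-- B to move --
(1,4): no bracket -> illegal
(1,5): flips 2 -> legal
(1,6): flips 2 -> legal
(2,4): flips 2 -> legal
(2,6): flips 1 -> legal
(3,6): flips 2 -> legal
(4,2): no bracket -> illegal
(4,7): flips 1 -> legal
(5,2): no bracket -> illegal
(5,5): no bracket -> illegal
(5,7): no bracket -> illegal
(6,2): flips 1 -> legal
(6,3): flips 3 -> legal
(6,6): flips 1 -> legal
(6,7): flips 1 -> legal
(7,3): no bracket -> illegal
(7,4): flips 2 -> legal
(7,5): no bracket -> illegal
B mobility = 11
-- W to move --
(0,2): no bracket -> illegal
(0,3): flips 4 -> legal
(0,4): no bracket -> illegal
(1,1): no bracket -> illegal
(1,2): flips 1 -> legal
(1,4): no bracket -> illegal
(2,1): flips 2 -> legal
(2,4): no bracket -> illegal
(3,1): flips 2 -> legal
(3,6): flips 2 -> legal
(3,7): no bracket -> illegal
(4,1): no bracket -> illegal
(4,2): no bracket -> illegal
(4,7): no bracket -> illegal
(5,2): flips 1 -> legal
(5,5): flips 1 -> legal
(5,7): flips 1 -> legal
(6,6): flips 1 -> legal
(7,4): flips 1 -> legal
(7,5): no bracket -> illegal
(7,6): flips 1 -> legal
W mobility = 11

Answer: B=11 W=11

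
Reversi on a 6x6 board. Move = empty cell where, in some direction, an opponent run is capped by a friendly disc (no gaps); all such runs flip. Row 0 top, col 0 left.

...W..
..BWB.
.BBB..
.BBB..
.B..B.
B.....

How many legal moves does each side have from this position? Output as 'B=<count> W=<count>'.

-- B to move --
(0,2): no bracket -> illegal
(0,4): flips 1 -> legal
(2,4): no bracket -> illegal
B mobility = 1
-- W to move --
(0,1): no bracket -> illegal
(0,2): no bracket -> illegal
(0,4): no bracket -> illegal
(0,5): no bracket -> illegal
(1,0): no bracket -> illegal
(1,1): flips 1 -> legal
(1,5): flips 1 -> legal
(2,0): no bracket -> illegal
(2,4): no bracket -> illegal
(2,5): flips 1 -> legal
(3,0): flips 2 -> legal
(3,4): no bracket -> illegal
(3,5): no bracket -> illegal
(4,0): flips 2 -> legal
(4,2): no bracket -> illegal
(4,3): flips 2 -> legal
(4,5): no bracket -> illegal
(5,1): no bracket -> illegal
(5,2): no bracket -> illegal
(5,3): no bracket -> illegal
(5,4): no bracket -> illegal
(5,5): no bracket -> illegal
W mobility = 6

Answer: B=1 W=6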